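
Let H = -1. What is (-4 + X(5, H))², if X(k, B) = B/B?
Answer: 9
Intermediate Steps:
X(k, B) = 1
(-4 + X(5, H))² = (-4 + 1)² = (-3)² = 9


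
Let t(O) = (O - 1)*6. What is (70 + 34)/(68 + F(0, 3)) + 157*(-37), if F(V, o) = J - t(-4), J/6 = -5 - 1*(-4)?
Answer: -133581/23 ≈ -5807.9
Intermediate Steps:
J = -6 (J = 6*(-5 - 1*(-4)) = 6*(-5 + 4) = 6*(-1) = -6)
t(O) = -6 + 6*O (t(O) = (-1 + O)*6 = -6 + 6*O)
F(V, o) = 24 (F(V, o) = -6 - (-6 + 6*(-4)) = -6 - (-6 - 24) = -6 - 1*(-30) = -6 + 30 = 24)
(70 + 34)/(68 + F(0, 3)) + 157*(-37) = (70 + 34)/(68 + 24) + 157*(-37) = 104/92 - 5809 = 104*(1/92) - 5809 = 26/23 - 5809 = -133581/23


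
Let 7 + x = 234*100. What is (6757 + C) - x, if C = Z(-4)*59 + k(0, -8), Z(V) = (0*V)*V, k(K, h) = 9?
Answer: -16627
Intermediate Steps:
x = 23393 (x = -7 + 234*100 = -7 + 23400 = 23393)
Z(V) = 0 (Z(V) = 0*V = 0)
C = 9 (C = 0*59 + 9 = 0 + 9 = 9)
(6757 + C) - x = (6757 + 9) - 1*23393 = 6766 - 23393 = -16627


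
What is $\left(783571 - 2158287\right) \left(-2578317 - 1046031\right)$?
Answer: $4982449185168$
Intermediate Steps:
$\left(783571 - 2158287\right) \left(-2578317 - 1046031\right) = \left(-1374716\right) \left(-3624348\right) = 4982449185168$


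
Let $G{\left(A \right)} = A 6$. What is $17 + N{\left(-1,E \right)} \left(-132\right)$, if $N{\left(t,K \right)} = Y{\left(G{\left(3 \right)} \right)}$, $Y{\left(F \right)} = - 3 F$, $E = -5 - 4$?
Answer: $7145$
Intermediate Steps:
$G{\left(A \right)} = 6 A$
$E = -9$
$N{\left(t,K \right)} = -54$ ($N{\left(t,K \right)} = - 3 \cdot 6 \cdot 3 = \left(-3\right) 18 = -54$)
$17 + N{\left(-1,E \right)} \left(-132\right) = 17 - -7128 = 17 + 7128 = 7145$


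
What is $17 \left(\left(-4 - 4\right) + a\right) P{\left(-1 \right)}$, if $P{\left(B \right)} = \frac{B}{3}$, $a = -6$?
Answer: $\frac{238}{3} \approx 79.333$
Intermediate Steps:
$P{\left(B \right)} = \frac{B}{3}$ ($P{\left(B \right)} = B \frac{1}{3} = \frac{B}{3}$)
$17 \left(\left(-4 - 4\right) + a\right) P{\left(-1 \right)} = 17 \left(\left(-4 - 4\right) - 6\right) \frac{1}{3} \left(-1\right) = 17 \left(-8 - 6\right) \left(- \frac{1}{3}\right) = 17 \left(-14\right) \left(- \frac{1}{3}\right) = \left(-238\right) \left(- \frac{1}{3}\right) = \frac{238}{3}$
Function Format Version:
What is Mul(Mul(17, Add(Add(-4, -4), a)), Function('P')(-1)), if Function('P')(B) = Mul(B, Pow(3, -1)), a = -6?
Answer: Rational(238, 3) ≈ 79.333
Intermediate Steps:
Function('P')(B) = Mul(Rational(1, 3), B) (Function('P')(B) = Mul(B, Rational(1, 3)) = Mul(Rational(1, 3), B))
Mul(Mul(17, Add(Add(-4, -4), a)), Function('P')(-1)) = Mul(Mul(17, Add(Add(-4, -4), -6)), Mul(Rational(1, 3), -1)) = Mul(Mul(17, Add(-8, -6)), Rational(-1, 3)) = Mul(Mul(17, -14), Rational(-1, 3)) = Mul(-238, Rational(-1, 3)) = Rational(238, 3)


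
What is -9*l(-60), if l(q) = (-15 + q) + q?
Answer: 1215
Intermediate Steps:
l(q) = -15 + 2*q
-9*l(-60) = -9*(-15 + 2*(-60)) = -9*(-15 - 120) = -9*(-135) = 1215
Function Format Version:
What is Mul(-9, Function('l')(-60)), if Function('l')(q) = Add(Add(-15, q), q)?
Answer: 1215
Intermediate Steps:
Function('l')(q) = Add(-15, Mul(2, q))
Mul(-9, Function('l')(-60)) = Mul(-9, Add(-15, Mul(2, -60))) = Mul(-9, Add(-15, -120)) = Mul(-9, -135) = 1215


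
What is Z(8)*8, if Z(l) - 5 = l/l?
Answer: 48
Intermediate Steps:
Z(l) = 6 (Z(l) = 5 + l/l = 5 + 1 = 6)
Z(8)*8 = 6*8 = 48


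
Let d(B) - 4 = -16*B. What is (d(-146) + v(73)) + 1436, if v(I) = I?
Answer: 3849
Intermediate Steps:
d(B) = 4 - 16*B
(d(-146) + v(73)) + 1436 = ((4 - 16*(-146)) + 73) + 1436 = ((4 + 2336) + 73) + 1436 = (2340 + 73) + 1436 = 2413 + 1436 = 3849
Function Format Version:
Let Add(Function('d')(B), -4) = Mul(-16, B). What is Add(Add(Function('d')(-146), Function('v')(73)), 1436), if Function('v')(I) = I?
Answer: 3849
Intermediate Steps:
Function('d')(B) = Add(4, Mul(-16, B))
Add(Add(Function('d')(-146), Function('v')(73)), 1436) = Add(Add(Add(4, Mul(-16, -146)), 73), 1436) = Add(Add(Add(4, 2336), 73), 1436) = Add(Add(2340, 73), 1436) = Add(2413, 1436) = 3849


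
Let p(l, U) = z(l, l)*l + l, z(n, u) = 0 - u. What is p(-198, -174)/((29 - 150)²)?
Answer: -3582/1331 ≈ -2.6912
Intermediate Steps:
z(n, u) = -u
p(l, U) = l - l² (p(l, U) = (-l)*l + l = -l² + l = l - l²)
p(-198, -174)/((29 - 150)²) = (-198*(1 - 1*(-198)))/((29 - 150)²) = (-198*(1 + 198))/((-121)²) = -198*199/14641 = -39402*1/14641 = -3582/1331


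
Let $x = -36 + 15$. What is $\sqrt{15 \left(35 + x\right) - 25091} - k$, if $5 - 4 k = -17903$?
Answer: $-4477 + i \sqrt{24881} \approx -4477.0 + 157.74 i$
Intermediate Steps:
$k = 4477$ ($k = \frac{5}{4} - - \frac{17903}{4} = \frac{5}{4} + \frac{17903}{4} = 4477$)
$x = -21$
$\sqrt{15 \left(35 + x\right) - 25091} - k = \sqrt{15 \left(35 - 21\right) - 25091} - 4477 = \sqrt{15 \cdot 14 - 25091} - 4477 = \sqrt{210 - 25091} - 4477 = \sqrt{-24881} - 4477 = i \sqrt{24881} - 4477 = -4477 + i \sqrt{24881}$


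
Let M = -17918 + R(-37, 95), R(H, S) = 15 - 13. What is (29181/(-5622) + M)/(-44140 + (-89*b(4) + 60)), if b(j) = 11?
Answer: 33584311/84440566 ≈ 0.39773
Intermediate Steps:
R(H, S) = 2
M = -17916 (M = -17918 + 2 = -17916)
(29181/(-5622) + M)/(-44140 + (-89*b(4) + 60)) = (29181/(-5622) - 17916)/(-44140 + (-89*11 + 60)) = (29181*(-1/5622) - 17916)/(-44140 + (-979 + 60)) = (-9727/1874 - 17916)/(-44140 - 919) = -33584311/1874/(-45059) = -33584311/1874*(-1/45059) = 33584311/84440566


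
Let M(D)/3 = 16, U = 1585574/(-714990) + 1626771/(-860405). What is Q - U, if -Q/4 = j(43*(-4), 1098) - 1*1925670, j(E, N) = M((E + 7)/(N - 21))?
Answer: 473842657393151836/61518097095 ≈ 7.7025e+6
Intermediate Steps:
U = -252736079476/61518097095 (U = 1585574*(-1/714990) + 1626771*(-1/860405) = -792787/357495 - 1626771/860405 = -252736079476/61518097095 ≈ -4.1083)
M(D) = 48 (M(D) = 3*16 = 48)
j(E, N) = 48
Q = 7702488 (Q = -4*(48 - 1*1925670) = -4*(48 - 1925670) = -4*(-1925622) = 7702488)
Q - U = 7702488 - 1*(-252736079476/61518097095) = 7702488 + 252736079476/61518097095 = 473842657393151836/61518097095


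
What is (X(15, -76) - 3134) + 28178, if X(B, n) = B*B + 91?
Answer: 25360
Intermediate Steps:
X(B, n) = 91 + B² (X(B, n) = B² + 91 = 91 + B²)
(X(15, -76) - 3134) + 28178 = ((91 + 15²) - 3134) + 28178 = ((91 + 225) - 3134) + 28178 = (316 - 3134) + 28178 = -2818 + 28178 = 25360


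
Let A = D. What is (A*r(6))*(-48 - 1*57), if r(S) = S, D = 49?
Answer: -30870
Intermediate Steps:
A = 49
(A*r(6))*(-48 - 1*57) = (49*6)*(-48 - 1*57) = 294*(-48 - 57) = 294*(-105) = -30870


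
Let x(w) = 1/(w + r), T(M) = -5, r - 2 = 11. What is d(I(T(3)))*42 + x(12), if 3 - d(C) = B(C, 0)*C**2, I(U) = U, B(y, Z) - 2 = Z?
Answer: -49349/25 ≈ -1974.0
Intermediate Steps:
r = 13 (r = 2 + 11 = 13)
B(y, Z) = 2 + Z
x(w) = 1/(13 + w) (x(w) = 1/(w + 13) = 1/(13 + w))
d(C) = 3 - 2*C**2 (d(C) = 3 - (2 + 0)*C**2 = 3 - 2*C**2)
d(I(T(3)))*42 + x(12) = (3 - 2*(-5)**2)*42 + 1/(13 + 12) = (3 - 2*25)*42 + 1/25 = (3 - 50)*42 + 1/25 = -47*42 + 1/25 = -1974 + 1/25 = -49349/25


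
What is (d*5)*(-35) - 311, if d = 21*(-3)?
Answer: 10714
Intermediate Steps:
d = -63
(d*5)*(-35) - 311 = -63*5*(-35) - 311 = -315*(-35) - 311 = 11025 - 311 = 10714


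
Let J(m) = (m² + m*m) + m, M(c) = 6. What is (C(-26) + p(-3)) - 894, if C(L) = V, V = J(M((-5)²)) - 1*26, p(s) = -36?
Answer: -878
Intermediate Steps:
J(m) = m + 2*m² (J(m) = (m² + m²) + m = 2*m² + m = m + 2*m²)
V = 52 (V = 6*(1 + 2*6) - 1*26 = 6*(1 + 12) - 26 = 6*13 - 26 = 78 - 26 = 52)
C(L) = 52
(C(-26) + p(-3)) - 894 = (52 - 36) - 894 = 16 - 894 = -878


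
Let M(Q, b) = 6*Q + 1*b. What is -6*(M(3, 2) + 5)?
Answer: -150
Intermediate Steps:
M(Q, b) = b + 6*Q (M(Q, b) = 6*Q + b = b + 6*Q)
-6*(M(3, 2) + 5) = -6*((2 + 6*3) + 5) = -6*((2 + 18) + 5) = -6*(20 + 5) = -6*25 = -150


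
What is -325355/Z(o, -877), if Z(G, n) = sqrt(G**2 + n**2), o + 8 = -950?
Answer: -325355*sqrt(5837)/99229 ≈ -250.50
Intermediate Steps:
o = -958 (o = -8 - 950 = -958)
-325355/Z(o, -877) = -325355/sqrt((-958)**2 + (-877)**2) = -325355/sqrt(917764 + 769129) = -325355*sqrt(5837)/99229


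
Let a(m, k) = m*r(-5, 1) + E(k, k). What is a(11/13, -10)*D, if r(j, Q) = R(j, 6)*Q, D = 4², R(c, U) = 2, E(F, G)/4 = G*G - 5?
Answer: 79392/13 ≈ 6107.1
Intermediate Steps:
E(F, G) = -20 + 4*G² (E(F, G) = 4*(G*G - 5) = 4*(G² - 5) = 4*(-5 + G²) = -20 + 4*G²)
D = 16
r(j, Q) = 2*Q
a(m, k) = -20 + 2*m + 4*k² (a(m, k) = m*(2*1) + (-20 + 4*k²) = m*2 + (-20 + 4*k²) = 2*m + (-20 + 4*k²) = -20 + 2*m + 4*k²)
a(11/13, -10)*D = (-20 + 2*(11/13) + 4*(-10)²)*16 = (-20 + 2*(11*(1/13)) + 4*100)*16 = (-20 + 2*(11/13) + 400)*16 = (-20 + 22/13 + 400)*16 = (4962/13)*16 = 79392/13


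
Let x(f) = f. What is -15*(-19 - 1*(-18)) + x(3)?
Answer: 18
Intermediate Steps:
-15*(-19 - 1*(-18)) + x(3) = -15*(-19 - 1*(-18)) + 3 = -15*(-19 + 18) + 3 = -15*(-1) + 3 = 15 + 3 = 18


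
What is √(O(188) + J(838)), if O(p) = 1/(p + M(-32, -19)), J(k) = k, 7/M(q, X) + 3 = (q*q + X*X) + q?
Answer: 4*√3373913811382/253807 ≈ 28.948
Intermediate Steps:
M(q, X) = 7/(-3 + q + X² + q²) (M(q, X) = 7/(-3 + ((q*q + X*X) + q)) = 7/(-3 + ((q² + X²) + q)) = 7/(-3 + ((X² + q²) + q)) = 7/(-3 + (q + X² + q²)) = 7/(-3 + q + X² + q²))
O(p) = 1/(7/1350 + p) (O(p) = 1/(p + 7/(-3 - 32 + (-19)² + (-32)²)) = 1/(p + 7/(-3 - 32 + 361 + 1024)) = 1/(p + 7/1350) = 1/(7/1350 + p))
√(O(188) + J(838)) = √(1350/(7 + 1350*188) + 838) = √(1350/(7 + 253800) + 838) = √(1350/253807 + 838) = √(212691616/253807) = 4*√3373913811382/253807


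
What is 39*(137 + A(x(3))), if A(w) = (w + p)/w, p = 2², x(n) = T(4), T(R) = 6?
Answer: 5408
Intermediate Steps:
x(n) = 6
p = 4
A(w) = (4 + w)/w (A(w) = (w + 4)/w = (4 + w)/w)
39*(137 + A(x(3))) = 39*(137 + (4 + 6)/6) = 39*(137 + (⅙)*10) = 39*(137 + 5/3) = 39*(416/3) = 5408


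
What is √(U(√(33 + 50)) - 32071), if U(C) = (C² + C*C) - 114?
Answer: I*√32019 ≈ 178.94*I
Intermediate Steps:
U(C) = -114 + 2*C² (U(C) = (C² + C²) - 114 = 2*C² - 114 = -114 + 2*C²)
√(U(√(33 + 50)) - 32071) = √((-114 + 2*(√(33 + 50))²) - 32071) = √((-114 + 2*(√83)²) - 32071) = √((-114 + 2*83) - 32071) = √((-114 + 166) - 32071) = √(52 - 32071) = √(-32019) = I*√32019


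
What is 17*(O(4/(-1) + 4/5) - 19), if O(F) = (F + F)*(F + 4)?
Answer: -10251/25 ≈ -410.04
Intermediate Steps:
O(F) = 2*F*(4 + F) (O(F) = (2*F)*(4 + F) = 2*F*(4 + F))
17*(O(4/(-1) + 4/5) - 19) = 17*(2*(4/(-1) + 4/5)*(4 + (4/(-1) + 4/5)) - 19) = 17*(2*(4*(-1) + 4*(⅕))*(4 + (4*(-1) + 4*(⅕))) - 19) = 17*(2*(-4 + ⅘)*(4 + (-4 + ⅘)) - 19) = 17*(2*(-16/5)*(4 - 16/5) - 19) = 17*(2*(-16/5)*(⅘) - 19) = 17*(-128/25 - 19) = 17*(-603/25) = -10251/25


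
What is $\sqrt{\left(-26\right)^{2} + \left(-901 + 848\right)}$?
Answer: $\sqrt{623} \approx 24.96$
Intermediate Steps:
$\sqrt{\left(-26\right)^{2} + \left(-901 + 848\right)} = \sqrt{676 - 53} = \sqrt{623}$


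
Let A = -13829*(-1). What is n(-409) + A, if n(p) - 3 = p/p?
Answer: 13833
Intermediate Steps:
n(p) = 4 (n(p) = 3 + p/p = 3 + 1 = 4)
A = 13829
n(-409) + A = 4 + 13829 = 13833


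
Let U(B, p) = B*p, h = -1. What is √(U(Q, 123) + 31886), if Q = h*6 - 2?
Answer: √30902 ≈ 175.79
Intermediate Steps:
Q = -8 (Q = -1*6 - 2 = -6 - 2 = -8)
√(U(Q, 123) + 31886) = √(-8*123 + 31886) = √(-984 + 31886) = √30902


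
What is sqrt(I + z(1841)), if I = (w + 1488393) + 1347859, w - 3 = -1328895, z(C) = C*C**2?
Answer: sqrt(6241173681) ≈ 79001.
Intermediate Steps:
z(C) = C**3
w = -1328892 (w = 3 - 1328895 = -1328892)
I = 1507360 (I = (-1328892 + 1488393) + 1347859 = 159501 + 1347859 = 1507360)
sqrt(I + z(1841)) = sqrt(1507360 + 1841**3) = sqrt(1507360 + 6239666321) = sqrt(6241173681)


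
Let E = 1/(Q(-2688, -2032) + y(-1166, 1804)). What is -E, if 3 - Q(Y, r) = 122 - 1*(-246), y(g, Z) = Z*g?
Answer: 1/2103829 ≈ 4.7532e-7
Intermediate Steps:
Q(Y, r) = -365 (Q(Y, r) = 3 - (122 - 1*(-246)) = 3 - (122 + 246) = 3 - 1*368 = 3 - 368 = -365)
E = -1/2103829 (E = 1/(-365 + 1804*(-1166)) = 1/(-365 - 2103464) = 1/(-2103829) = -1/2103829 ≈ -4.7532e-7)
-E = -1*(-1/2103829) = 1/2103829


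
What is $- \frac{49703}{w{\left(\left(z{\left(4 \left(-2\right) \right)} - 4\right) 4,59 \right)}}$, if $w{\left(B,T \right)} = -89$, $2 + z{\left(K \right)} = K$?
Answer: $\frac{49703}{89} \approx 558.46$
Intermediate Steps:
$z{\left(K \right)} = -2 + K$
$- \frac{49703}{w{\left(\left(z{\left(4 \left(-2\right) \right)} - 4\right) 4,59 \right)}} = - \frac{49703}{-89} = \left(-49703\right) \left(- \frac{1}{89}\right) = \frac{49703}{89}$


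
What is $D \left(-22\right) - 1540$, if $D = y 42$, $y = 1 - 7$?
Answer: $4004$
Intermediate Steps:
$y = -6$
$D = -252$ ($D = \left(-6\right) 42 = -252$)
$D \left(-22\right) - 1540 = \left(-252\right) \left(-22\right) - 1540 = 5544 - 1540 = 4004$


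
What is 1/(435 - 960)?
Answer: -1/525 ≈ -0.0019048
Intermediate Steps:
1/(435 - 960) = 1/(-525) = -1/525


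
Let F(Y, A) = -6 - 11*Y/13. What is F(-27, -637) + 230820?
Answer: 3000879/13 ≈ 2.3084e+5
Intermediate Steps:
F(Y, A) = -6 - 11*Y/13
F(-27, -637) + 230820 = (-6 - 11/13*(-27)) + 230820 = (-6 + 297/13) + 230820 = 219/13 + 230820 = 3000879/13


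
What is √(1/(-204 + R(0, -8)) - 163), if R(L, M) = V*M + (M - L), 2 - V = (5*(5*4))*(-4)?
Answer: 3*I*√53206845/1714 ≈ 12.767*I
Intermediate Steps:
V = 402 (V = 2 - 5*(5*4)*(-4) = 2 - 5*20*(-4) = 2 - 100*(-4) = 2 - 1*(-400) = 2 + 400 = 402)
R(L, M) = -L + 403*M (R(L, M) = 402*M + (M - L) = -L + 403*M)
√(1/(-204 + R(0, -8)) - 163) = √(1/(-204 + (-1*0 + 403*(-8))) - 163) = √(1/(-204 + (0 - 3224)) - 163) = √(1/(-204 - 3224) - 163) = √(1/(-3428) - 163) = √(-1/3428 - 163) = √(-558765/3428) = 3*I*√53206845/1714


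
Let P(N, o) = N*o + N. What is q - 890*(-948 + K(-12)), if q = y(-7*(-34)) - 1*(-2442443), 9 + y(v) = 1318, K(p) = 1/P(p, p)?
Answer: 216972707/66 ≈ 3.2875e+6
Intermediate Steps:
P(N, o) = N + N*o
K(p) = 1/(p*(1 + p))
y(v) = 1309 (y(v) = -9 + 1318 = 1309)
q = 2443752 (q = 1309 - 1*(-2442443) = 1309 + 2442443 = 2443752)
q - 890*(-948 + K(-12)) = 2443752 - 890*(-948 + 1/((-12)*(1 - 12))) = 2443752 - 890*(-948 - 1/12/(-11)) = 2443752 - 890*(-948 - 1/12*(-1/11)) = 2443752 - 890*(-948 + 1/132) = 2443752 - 890*(-125135/132) = 2443752 + 55685075/66 = 216972707/66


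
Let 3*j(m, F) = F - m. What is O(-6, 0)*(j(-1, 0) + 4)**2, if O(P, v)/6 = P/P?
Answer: 338/3 ≈ 112.67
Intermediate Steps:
j(m, F) = -m/3 + F/3 (j(m, F) = (F - m)/3 = -m/3 + F/3)
O(P, v) = 6 (O(P, v) = 6*(P/P) = 6*1 = 6)
O(-6, 0)*(j(-1, 0) + 4)**2 = 6*((-1/3*(-1) + (1/3)*0) + 4)**2 = 6*((1/3 + 0) + 4)**2 = 6*(1/3 + 4)**2 = 6*(13/3)**2 = 6*(169/9) = 338/3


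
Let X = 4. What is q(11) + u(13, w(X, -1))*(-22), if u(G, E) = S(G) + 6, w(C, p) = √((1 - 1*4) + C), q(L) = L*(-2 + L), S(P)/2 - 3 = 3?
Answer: -297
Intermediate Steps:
S(P) = 12 (S(P) = 6 + 2*3 = 6 + 6 = 12)
w(C, p) = √(-3 + C) (w(C, p) = √((1 - 4) + C) = √(-3 + C))
u(G, E) = 18 (u(G, E) = 12 + 6 = 18)
q(11) + u(13, w(X, -1))*(-22) = 11*(-2 + 11) + 18*(-22) = 11*9 - 396 = 99 - 396 = -297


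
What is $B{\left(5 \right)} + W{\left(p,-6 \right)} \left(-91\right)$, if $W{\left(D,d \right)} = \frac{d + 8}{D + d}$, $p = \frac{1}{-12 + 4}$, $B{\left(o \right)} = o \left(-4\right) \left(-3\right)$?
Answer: $\frac{628}{7} \approx 89.714$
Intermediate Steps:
$B{\left(o \right)} = 12 o$ ($B{\left(o \right)} = - 4 o \left(-3\right) = 12 o$)
$p = - \frac{1}{8}$ ($p = \frac{1}{-8} = - \frac{1}{8} \approx -0.125$)
$W{\left(D,d \right)} = \frac{8 + d}{D + d}$
$B{\left(5 \right)} + W{\left(p,-6 \right)} \left(-91\right) = 12 \cdot 5 + \frac{8 - 6}{- \frac{1}{8} - 6} \left(-91\right) = 60 + \frac{1}{- \frac{49}{8}} \cdot 2 \left(-91\right) = 60 + \left(- \frac{8}{49}\right) 2 \left(-91\right) = 60 - - \frac{208}{7} = 60 + \frac{208}{7} = \frac{628}{7}$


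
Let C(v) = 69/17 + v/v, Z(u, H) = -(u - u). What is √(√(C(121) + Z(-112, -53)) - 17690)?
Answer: √(-5112410 + 17*√1462)/17 ≈ 133.0*I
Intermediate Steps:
Z(u, H) = 0 (Z(u, H) = -1*0 = 0)
C(v) = 86/17 (C(v) = 69*(1/17) + 1 = 69/17 + 1 = 86/17)
√(√(C(121) + Z(-112, -53)) - 17690) = √(√(86/17 + 0) - 17690) = √(√(86/17) - 17690) = √(√1462/17 - 17690) = √(-17690 + √1462/17)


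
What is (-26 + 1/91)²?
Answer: 5593225/8281 ≈ 675.43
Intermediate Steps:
(-26 + 1/91)² = (-2365/91)² = 5593225/8281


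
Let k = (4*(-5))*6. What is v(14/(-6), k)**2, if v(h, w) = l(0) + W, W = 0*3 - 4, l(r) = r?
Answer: 16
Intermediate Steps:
k = -120 (k = -20*6 = -120)
W = -4 (W = 0 - 4 = -4)
v(h, w) = -4 (v(h, w) = 0 - 4 = -4)
v(14/(-6), k)**2 = (-4)**2 = 16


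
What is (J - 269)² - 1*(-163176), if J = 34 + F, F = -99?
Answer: 274732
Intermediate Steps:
J = -65 (J = 34 - 99 = -65)
(J - 269)² - 1*(-163176) = (-65 - 269)² - 1*(-163176) = (-334)² + 163176 = 111556 + 163176 = 274732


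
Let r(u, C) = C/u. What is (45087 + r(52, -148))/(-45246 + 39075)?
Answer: -586094/80223 ≈ -7.3058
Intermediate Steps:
(45087 + r(52, -148))/(-45246 + 39075) = (45087 - 148/52)/(-45246 + 39075) = (45087 - 148*1/52)/(-6171) = (45087 - 37/13)*(-1/6171) = (586094/13)*(-1/6171) = -586094/80223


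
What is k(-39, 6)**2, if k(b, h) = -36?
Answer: 1296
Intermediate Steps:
k(-39, 6)**2 = (-36)**2 = 1296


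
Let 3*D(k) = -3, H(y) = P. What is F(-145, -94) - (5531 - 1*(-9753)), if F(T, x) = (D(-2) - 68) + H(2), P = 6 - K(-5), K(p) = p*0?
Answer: -15347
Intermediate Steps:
K(p) = 0
P = 6 (P = 6 - 1*0 = 6 + 0 = 6)
H(y) = 6
D(k) = -1 (D(k) = (⅓)*(-3) = -1)
F(T, x) = -63 (F(T, x) = (-1 - 68) + 6 = -69 + 6 = -63)
F(-145, -94) - (5531 - 1*(-9753)) = -63 - (5531 - 1*(-9753)) = -63 - (5531 + 9753) = -63 - 1*15284 = -63 - 15284 = -15347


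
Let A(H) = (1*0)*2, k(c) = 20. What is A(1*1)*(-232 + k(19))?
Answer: 0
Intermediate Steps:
A(H) = 0 (A(H) = 0*2 = 0)
A(1*1)*(-232 + k(19)) = 0*(-232 + 20) = 0*(-212) = 0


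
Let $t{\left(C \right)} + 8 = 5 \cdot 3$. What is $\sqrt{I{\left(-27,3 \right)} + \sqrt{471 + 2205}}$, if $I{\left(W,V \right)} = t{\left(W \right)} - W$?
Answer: $\sqrt{34 + 2 \sqrt{669}} \approx 9.259$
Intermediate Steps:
$t{\left(C \right)} = 7$ ($t{\left(C \right)} = -8 + 5 \cdot 3 = -8 + 15 = 7$)
$I{\left(W,V \right)} = 7 - W$
$\sqrt{I{\left(-27,3 \right)} + \sqrt{471 + 2205}} = \sqrt{\left(7 - -27\right) + \sqrt{471 + 2205}} = \sqrt{\left(7 + 27\right) + \sqrt{2676}} = \sqrt{34 + 2 \sqrt{669}}$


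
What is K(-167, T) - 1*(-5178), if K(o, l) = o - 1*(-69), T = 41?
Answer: 5080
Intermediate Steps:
K(o, l) = 69 + o (K(o, l) = o + 69 = 69 + o)
K(-167, T) - 1*(-5178) = (69 - 167) - 1*(-5178) = -98 + 5178 = 5080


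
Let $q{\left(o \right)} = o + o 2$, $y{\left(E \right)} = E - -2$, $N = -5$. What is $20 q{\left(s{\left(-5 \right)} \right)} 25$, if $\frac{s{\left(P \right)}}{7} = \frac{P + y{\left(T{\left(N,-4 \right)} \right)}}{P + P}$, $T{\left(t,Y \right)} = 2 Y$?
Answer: $11550$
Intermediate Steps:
$y{\left(E \right)} = 2 + E$ ($y{\left(E \right)} = E + 2 = 2 + E$)
$s{\left(P \right)} = \frac{7 \left(-6 + P\right)}{2 P}$ ($s{\left(P \right)} = 7 \frac{P + \left(2 + 2 \left(-4\right)\right)}{P + P} = 7 \frac{P + \left(2 - 8\right)}{2 P} = 7 \left(P - 6\right) \frac{1}{2 P} = 7 \left(-6 + P\right) \frac{1}{2 P} = 7 \frac{-6 + P}{2 P} = \frac{7 \left(-6 + P\right)}{2 P}$)
$q{\left(o \right)} = 3 o$ ($q{\left(o \right)} = o + 2 o = 3 o$)
$20 q{\left(s{\left(-5 \right)} \right)} 25 = 20 \cdot 3 \left(\frac{7}{2} - \frac{21}{-5}\right) 25 = 20 \cdot 3 \left(\frac{7}{2} - - \frac{21}{5}\right) 25 = 20 \cdot 3 \left(\frac{7}{2} + \frac{21}{5}\right) 25 = 20 \cdot 3 \cdot \frac{77}{10} \cdot 25 = 20 \cdot \frac{231}{10} \cdot 25 = 462 \cdot 25 = 11550$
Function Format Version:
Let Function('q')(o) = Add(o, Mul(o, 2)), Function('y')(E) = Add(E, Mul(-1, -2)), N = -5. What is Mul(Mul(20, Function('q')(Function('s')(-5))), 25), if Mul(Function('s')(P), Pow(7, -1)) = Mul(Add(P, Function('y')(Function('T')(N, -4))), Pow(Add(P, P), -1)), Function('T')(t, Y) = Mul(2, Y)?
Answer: 11550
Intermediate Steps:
Function('y')(E) = Add(2, E) (Function('y')(E) = Add(E, 2) = Add(2, E))
Function('s')(P) = Mul(Rational(7, 2), Pow(P, -1), Add(-6, P)) (Function('s')(P) = Mul(7, Mul(Add(P, Add(2, Mul(2, -4))), Pow(Add(P, P), -1))) = Mul(7, Mul(Add(P, Add(2, -8)), Pow(Mul(2, P), -1))) = Mul(7, Mul(Add(P, -6), Mul(Rational(1, 2), Pow(P, -1)))) = Mul(7, Mul(Add(-6, P), Mul(Rational(1, 2), Pow(P, -1)))) = Mul(7, Mul(Rational(1, 2), Pow(P, -1), Add(-6, P))) = Mul(Rational(7, 2), Pow(P, -1), Add(-6, P)))
Function('q')(o) = Mul(3, o) (Function('q')(o) = Add(o, Mul(2, o)) = Mul(3, o))
Mul(Mul(20, Function('q')(Function('s')(-5))), 25) = Mul(Mul(20, Mul(3, Add(Rational(7, 2), Mul(-21, Pow(-5, -1))))), 25) = Mul(Mul(20, Mul(3, Add(Rational(7, 2), Mul(-21, Rational(-1, 5))))), 25) = Mul(Mul(20, Mul(3, Add(Rational(7, 2), Rational(21, 5)))), 25) = Mul(Mul(20, Mul(3, Rational(77, 10))), 25) = Mul(Mul(20, Rational(231, 10)), 25) = Mul(462, 25) = 11550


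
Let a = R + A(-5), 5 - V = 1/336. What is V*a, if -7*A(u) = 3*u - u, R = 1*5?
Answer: 25185/784 ≈ 32.124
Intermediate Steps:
R = 5
V = 1679/336 (V = 5 - 1/336 = 1679/336 ≈ 4.9970)
A(u) = -2*u/7 (A(u) = -(3*u - u)/7 = -2*u/7)
a = 45/7 (a = 5 - 2/7*(-5) = 5 + 10/7 = 45/7 ≈ 6.4286)
V*a = (1679/336)*(45/7) = 25185/784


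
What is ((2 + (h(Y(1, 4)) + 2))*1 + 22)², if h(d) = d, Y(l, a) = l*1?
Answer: 729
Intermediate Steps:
Y(l, a) = l
((2 + (h(Y(1, 4)) + 2))*1 + 22)² = ((2 + (1 + 2))*1 + 22)² = ((2 + 3)*1 + 22)² = (5*1 + 22)² = (5 + 22)² = 27² = 729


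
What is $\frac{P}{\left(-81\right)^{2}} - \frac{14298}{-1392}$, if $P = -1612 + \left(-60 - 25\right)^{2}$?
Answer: $\frac{5645693}{507384} \approx 11.127$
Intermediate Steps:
$P = 5613$ ($P = -1612 + \left(-85\right)^{2} = -1612 + 7225 = 5613$)
$\frac{P}{\left(-81\right)^{2}} - \frac{14298}{-1392} = \frac{5613}{\left(-81\right)^{2}} - \frac{14298}{-1392} = \frac{5613}{6561} - - \frac{2383}{232} = 5613 \cdot \frac{1}{6561} + \frac{2383}{232} = \frac{1871}{2187} + \frac{2383}{232} = \frac{5645693}{507384}$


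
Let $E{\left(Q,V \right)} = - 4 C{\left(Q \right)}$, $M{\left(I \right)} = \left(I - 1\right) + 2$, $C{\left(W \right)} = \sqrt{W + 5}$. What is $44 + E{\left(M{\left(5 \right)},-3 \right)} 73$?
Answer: $44 - 292 \sqrt{11} \approx -924.45$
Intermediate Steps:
$C{\left(W \right)} = \sqrt{5 + W}$
$M{\left(I \right)} = 1 + I$ ($M{\left(I \right)} = \left(-1 + I\right) + 2 = 1 + I$)
$E{\left(Q,V \right)} = - 4 \sqrt{5 + Q}$
$44 + E{\left(M{\left(5 \right)},-3 \right)} 73 = 44 + - 4 \sqrt{5 + \left(1 + 5\right)} 73 = 44 + - 4 \sqrt{5 + 6} \cdot 73 = 44 + - 4 \sqrt{11} \cdot 73 = 44 - 292 \sqrt{11}$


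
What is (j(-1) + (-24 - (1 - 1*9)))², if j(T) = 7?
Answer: 81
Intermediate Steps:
(j(-1) + (-24 - (1 - 1*9)))² = (7 + (-24 - (1 - 1*9)))² = (7 + (-24 - (1 - 9)))² = (7 + (-24 - 1*(-8)))² = (7 + (-24 + 8))² = (7 - 16)² = (-9)² = 81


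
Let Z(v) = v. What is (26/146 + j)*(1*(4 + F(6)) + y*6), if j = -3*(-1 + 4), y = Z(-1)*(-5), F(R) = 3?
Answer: -23828/73 ≈ -326.41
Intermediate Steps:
y = 5 (y = -1*(-5) = 5)
j = -9 (j = -3*3 = -9)
(26/146 + j)*(1*(4 + F(6)) + y*6) = (26/146 - 9)*(1*(4 + 3) + 5*6) = (26*(1/146) - 9)*(1*7 + 30) = (13/73 - 9)*(7 + 30) = -644/73*37 = -23828/73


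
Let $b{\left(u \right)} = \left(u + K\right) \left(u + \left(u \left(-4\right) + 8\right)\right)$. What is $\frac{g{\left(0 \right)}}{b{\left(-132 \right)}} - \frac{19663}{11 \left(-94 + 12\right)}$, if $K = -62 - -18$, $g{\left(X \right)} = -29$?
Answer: $\frac{5777455}{265024} \approx 21.8$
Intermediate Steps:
$K = -44$ ($K = -62 + 18 = -44$)
$b{\left(u \right)} = \left(-44 + u\right) \left(8 - 3 u\right)$ ($b{\left(u \right)} = \left(u - 44\right) \left(u + \left(u \left(-4\right) + 8\right)\right) = \left(-44 + u\right) \left(u - \left(-8 + 4 u\right)\right) = \left(-44 + u\right) \left(8 - 3 u\right)$)
$\frac{g{\left(0 \right)}}{b{\left(-132 \right)}} - \frac{19663}{11 \left(-94 + 12\right)} = - \frac{29}{-352 - 3 \left(-132\right)^{2} + 140 \left(-132\right)} - \frac{19663}{11 \left(-94 + 12\right)} = - \frac{29}{-352 - 52272 - 18480} - \frac{19663}{11 \left(-82\right)} = - \frac{29}{-352 - 52272 - 18480} - \frac{19663}{-902} = - \frac{29}{-71104} - - \frac{19663}{902} = \left(-29\right) \left(- \frac{1}{71104}\right) + \frac{19663}{902} = \frac{29}{71104} + \frac{19663}{902} = \frac{5777455}{265024}$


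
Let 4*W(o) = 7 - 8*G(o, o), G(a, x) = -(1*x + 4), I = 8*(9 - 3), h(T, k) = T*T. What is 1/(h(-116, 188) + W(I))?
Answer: 4/54247 ≈ 7.3737e-5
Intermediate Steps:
h(T, k) = T²
I = 48 (I = 8*6 = 48)
G(a, x) = -4 - x (G(a, x) = -(x + 4) = -(4 + x) = -4 - x)
W(o) = 39/4 + 2*o (W(o) = (7 - 8*(-4 - o))/4 = (7 + (32 + 8*o))/4 = (39 + 8*o)/4 = 39/4 + 2*o)
1/(h(-116, 188) + W(I)) = 1/((-116)² + (39/4 + 2*48)) = 1/(13456 + (39/4 + 96)) = 1/(13456 + 423/4) = 1/(54247/4) = 4/54247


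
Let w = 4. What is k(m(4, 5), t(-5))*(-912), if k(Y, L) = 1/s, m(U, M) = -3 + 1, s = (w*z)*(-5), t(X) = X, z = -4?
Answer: -57/5 ≈ -11.400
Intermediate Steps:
s = 80 (s = (4*(-4))*(-5) = -16*(-5) = 80)
m(U, M) = -2
k(Y, L) = 1/80
k(m(4, 5), t(-5))*(-912) = (1/80)*(-912) = -57/5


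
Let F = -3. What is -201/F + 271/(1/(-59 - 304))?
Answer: -98306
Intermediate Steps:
-201/F + 271/(1/(-59 - 304)) = -201/(-3) + 271/(1/(-59 - 304)) = -201*(-⅓) + 271/(1/(-363)) = 67 + 271/(-1/363) = 67 + 271*(-363) = 67 - 98373 = -98306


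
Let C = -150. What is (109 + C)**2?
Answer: 1681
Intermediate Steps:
(109 + C)**2 = (109 - 150)**2 = (-41)**2 = 1681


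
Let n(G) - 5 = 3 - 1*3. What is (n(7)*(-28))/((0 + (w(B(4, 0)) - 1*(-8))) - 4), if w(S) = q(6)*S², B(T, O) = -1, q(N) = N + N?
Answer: -35/4 ≈ -8.7500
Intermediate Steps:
q(N) = 2*N
w(S) = 12*S² (w(S) = (2*6)*S² = 12*S²)
n(G) = 5 (n(G) = 5 + (3 - 1*3) = 5 + (3 - 3) = 5 + 0 = 5)
(n(7)*(-28))/((0 + (w(B(4, 0)) - 1*(-8))) - 4) = (5*(-28))/((0 + (12*(-1)² - 1*(-8))) - 4) = -140/((0 + (12*1 + 8)) - 4) = -140/((0 + (12 + 8)) - 4) = -140/((0 + 20) - 4) = -140/(20 - 4) = -140/16 = -140*1/16 = -35/4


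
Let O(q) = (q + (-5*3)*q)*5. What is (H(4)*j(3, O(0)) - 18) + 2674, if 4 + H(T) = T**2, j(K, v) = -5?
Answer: 2596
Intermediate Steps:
O(q) = -70*q (O(q) = (q - 15*q)*5 = -14*q*5 = -70*q)
H(T) = -4 + T**2
(H(4)*j(3, O(0)) - 18) + 2674 = ((-4 + 4**2)*(-5) - 18) + 2674 = ((-4 + 16)*(-5) - 18) + 2674 = (12*(-5) - 18) + 2674 = (-60 - 18) + 2674 = -78 + 2674 = 2596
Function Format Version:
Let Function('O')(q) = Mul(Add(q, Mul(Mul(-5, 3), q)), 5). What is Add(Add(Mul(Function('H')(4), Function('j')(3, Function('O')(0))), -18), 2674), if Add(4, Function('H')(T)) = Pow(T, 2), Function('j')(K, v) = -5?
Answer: 2596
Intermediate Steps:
Function('O')(q) = Mul(-70, q) (Function('O')(q) = Mul(Add(q, Mul(-15, q)), 5) = Mul(Mul(-14, q), 5) = Mul(-70, q))
Function('H')(T) = Add(-4, Pow(T, 2))
Add(Add(Mul(Function('H')(4), Function('j')(3, Function('O')(0))), -18), 2674) = Add(Add(Mul(Add(-4, Pow(4, 2)), -5), -18), 2674) = Add(Add(Mul(Add(-4, 16), -5), -18), 2674) = Add(Add(Mul(12, -5), -18), 2674) = Add(Add(-60, -18), 2674) = Add(-78, 2674) = 2596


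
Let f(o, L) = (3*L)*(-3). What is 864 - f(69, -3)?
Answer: 837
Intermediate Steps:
f(o, L) = -9*L
864 - f(69, -3) = 864 - (-9)*(-3) = 864 - 1*27 = 864 - 27 = 837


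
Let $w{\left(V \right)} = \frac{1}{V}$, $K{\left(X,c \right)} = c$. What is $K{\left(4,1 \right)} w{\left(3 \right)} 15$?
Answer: $5$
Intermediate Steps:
$K{\left(4,1 \right)} w{\left(3 \right)} 15 = 1 \cdot \frac{1}{3} \cdot 15 = \frac{1}{3} \cdot 15 = 5$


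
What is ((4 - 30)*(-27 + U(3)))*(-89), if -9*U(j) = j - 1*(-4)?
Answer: -578500/9 ≈ -64278.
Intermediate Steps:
U(j) = -4/9 - j/9 (U(j) = -(j - 1*(-4))/9 = -(j + 4)/9 = -(4 + j)/9 = -4/9 - j/9)
((4 - 30)*(-27 + U(3)))*(-89) = ((4 - 30)*(-27 + (-4/9 - 1/9*3)))*(-89) = -26*(-27 + (-4/9 - 1/3))*(-89) = -26*(-27 - 7/9)*(-89) = -26*(-250/9)*(-89) = (6500/9)*(-89) = -578500/9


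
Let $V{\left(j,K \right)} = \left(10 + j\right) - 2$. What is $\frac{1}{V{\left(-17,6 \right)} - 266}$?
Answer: $- \frac{1}{275} \approx -0.0036364$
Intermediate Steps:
$V{\left(j,K \right)} = 8 + j$
$\frac{1}{V{\left(-17,6 \right)} - 266} = \frac{1}{\left(8 - 17\right) - 266} = \frac{1}{-9 - 266} = \frac{1}{-275} = - \frac{1}{275}$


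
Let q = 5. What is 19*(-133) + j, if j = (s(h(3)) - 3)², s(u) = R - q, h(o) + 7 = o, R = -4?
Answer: -2383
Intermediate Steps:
h(o) = -7 + o
s(u) = -9 (s(u) = -4 - 1*5 = -4 - 5 = -9)
j = 144 (j = (-9 - 3)² = (-12)² = 144)
19*(-133) + j = 19*(-133) + 144 = -2527 + 144 = -2383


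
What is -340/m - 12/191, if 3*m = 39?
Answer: -65096/2483 ≈ -26.217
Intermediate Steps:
m = 13 (m = (1/3)*39 = 13)
-340/m - 12/191 = -340/13 - 12/191 = -65096/2483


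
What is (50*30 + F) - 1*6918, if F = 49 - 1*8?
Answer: -5377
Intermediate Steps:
F = 41 (F = 49 - 8 = 41)
(50*30 + F) - 1*6918 = (50*30 + 41) - 1*6918 = (1500 + 41) - 6918 = 1541 - 6918 = -5377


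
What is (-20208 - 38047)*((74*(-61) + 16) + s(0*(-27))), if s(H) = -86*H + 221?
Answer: 249156635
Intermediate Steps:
s(H) = 221 - 86*H
(-20208 - 38047)*((74*(-61) + 16) + s(0*(-27))) = (-20208 - 38047)*((74*(-61) + 16) + (221 - 0*(-27))) = -58255*((-4514 + 16) + (221 - 86*0)) = -58255*(-4498 + (221 + 0)) = -58255*(-4498 + 221) = -58255*(-4277) = 249156635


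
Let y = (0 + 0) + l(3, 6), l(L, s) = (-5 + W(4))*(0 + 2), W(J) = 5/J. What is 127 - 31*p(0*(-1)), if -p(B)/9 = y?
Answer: -3931/2 ≈ -1965.5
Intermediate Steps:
l(L, s) = -15/2 (l(L, s) = (-5 + 5/4)*(0 + 2) = (-5 + 5*(1/4))*2 = (-5 + 5/4)*2 = -15/4*2 = -15/2)
y = -15/2 (y = (0 + 0) - 15/2 = 0 - 15/2 = -15/2 ≈ -7.5000)
p(B) = 135/2 (p(B) = -9*(-15/2) = 135/2)
127 - 31*p(0*(-1)) = 127 - 31*135/2 = 127 - 4185/2 = -3931/2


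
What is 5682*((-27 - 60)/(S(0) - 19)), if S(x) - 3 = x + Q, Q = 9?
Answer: 494334/7 ≈ 70619.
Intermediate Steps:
S(x) = 12 + x (S(x) = 3 + (x + 9) = 3 + (9 + x) = 12 + x)
5682*((-27 - 60)/(S(0) - 19)) = 5682*((-27 - 60)/((12 + 0) - 19)) = 5682*(-87/(12 - 19)) = 5682*(-87/(-7)) = 5682*(-87*(-⅐)) = 5682*(87/7) = 494334/7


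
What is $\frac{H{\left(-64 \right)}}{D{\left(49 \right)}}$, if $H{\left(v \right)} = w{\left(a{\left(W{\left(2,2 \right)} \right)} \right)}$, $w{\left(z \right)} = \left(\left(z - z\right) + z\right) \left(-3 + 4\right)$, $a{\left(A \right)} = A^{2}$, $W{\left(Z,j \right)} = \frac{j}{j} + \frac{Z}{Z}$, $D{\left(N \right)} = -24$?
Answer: $- \frac{1}{6} \approx -0.16667$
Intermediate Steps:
$W{\left(Z,j \right)} = 2$ ($W{\left(Z,j \right)} = 1 + 1 = 2$)
$w{\left(z \right)} = z$ ($w{\left(z \right)} = \left(0 + z\right) 1 = z 1 = z$)
$H{\left(v \right)} = 4$ ($H{\left(v \right)} = 2^{2} = 4$)
$\frac{H{\left(-64 \right)}}{D{\left(49 \right)}} = \frac{4}{-24} = 4 \left(- \frac{1}{24}\right) = - \frac{1}{6}$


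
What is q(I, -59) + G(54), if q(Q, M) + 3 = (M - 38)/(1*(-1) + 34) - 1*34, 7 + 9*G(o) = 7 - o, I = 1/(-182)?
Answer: -1516/33 ≈ -45.939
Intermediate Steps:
I = -1/182 ≈ -0.0054945
G(o) = -o/9 (G(o) = -7/9 + (7 - o)/9 = -7/9 + (7/9 - o/9) = -o/9)
q(Q, M) = -1259/33 + M/33 (q(Q, M) = -3 + ((M - 38)/(1*(-1) + 34) - 1*34) = -3 + ((-38 + M)/(-1 + 34) - 34) = -3 + ((-38 + M)/33 - 34) = -3 + ((-38 + M)*(1/33) - 34) = -3 + ((-38/33 + M/33) - 34) = -3 + (-1160/33 + M/33) = -1259/33 + M/33)
q(I, -59) + G(54) = (-1259/33 + (1/33)*(-59)) - 1/9*54 = (-1259/33 - 59/33) - 6 = -1318/33 - 6 = -1516/33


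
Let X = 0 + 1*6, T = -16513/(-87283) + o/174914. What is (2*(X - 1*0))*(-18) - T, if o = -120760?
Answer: -697334483/3235909 ≈ -215.50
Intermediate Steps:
T = -1621861/3235909 (T = -16513/(-87283) - 120760/174914 = -16513*(-1/87283) - 120760*1/174914 = 7/37 - 60380/87457 = -1621861/3235909 ≈ -0.50121)
X = 6 (X = 0 + 6 = 6)
(2*(X - 1*0))*(-18) - T = (2*(6 - 1*0))*(-18) - 1*(-1621861/3235909) = (2*(6 + 0))*(-18) + 1621861/3235909 = (2*6)*(-18) + 1621861/3235909 = 12*(-18) + 1621861/3235909 = -216 + 1621861/3235909 = -697334483/3235909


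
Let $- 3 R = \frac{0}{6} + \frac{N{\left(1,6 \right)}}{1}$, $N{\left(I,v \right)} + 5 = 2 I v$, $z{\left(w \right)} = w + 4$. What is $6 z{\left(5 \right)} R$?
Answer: $-126$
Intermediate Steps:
$z{\left(w \right)} = 4 + w$
$N{\left(I,v \right)} = -5 + 2 I v$
$R = - \frac{7}{3}$ ($R = - \frac{\frac{0}{6} + \frac{-5 + 2 \cdot 1 \cdot 6}{1}}{3} = - \frac{0 \cdot \frac{1}{6} + \left(-5 + 12\right) 1}{3} = - \frac{0 + 7 \cdot 1}{3} = - \frac{0 + 7}{3} = \left(- \frac{1}{3}\right) 7 = - \frac{7}{3} \approx -2.3333$)
$6 z{\left(5 \right)} R = 6 \left(4 + 5\right) \left(- \frac{7}{3}\right) = 6 \cdot 9 \left(- \frac{7}{3}\right) = 54 \left(- \frac{7}{3}\right) = -126$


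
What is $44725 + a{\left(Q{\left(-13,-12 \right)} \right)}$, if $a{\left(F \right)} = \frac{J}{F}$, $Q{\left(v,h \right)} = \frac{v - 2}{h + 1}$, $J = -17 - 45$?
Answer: $\frac{670193}{15} \approx 44680.0$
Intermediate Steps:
$J = -62$
$Q{\left(v,h \right)} = \frac{-2 + v}{1 + h}$
$a{\left(F \right)} = - \frac{62}{F}$
$44725 + a{\left(Q{\left(-13,-12 \right)} \right)} = 44725 - \frac{62}{\frac{1}{1 - 12} \left(-2 - 13\right)} = 44725 - \frac{62}{\frac{1}{-11} \left(-15\right)} = 44725 - \frac{62}{\left(- \frac{1}{11}\right) \left(-15\right)} = 44725 - \frac{62}{\frac{15}{11}} = 44725 - \frac{682}{15} = \frac{670193}{15}$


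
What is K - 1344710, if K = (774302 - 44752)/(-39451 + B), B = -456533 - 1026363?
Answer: -2047115963920/1522347 ≈ -1.3447e+6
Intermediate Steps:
B = -1482896
K = -729550/1522347 (K = (774302 - 44752)/(-39451 - 1482896) = 729550/(-1522347) = 729550*(-1/1522347) = -729550/1522347 ≈ -0.47923)
K - 1344710 = -729550/1522347 - 1344710 = -2047115963920/1522347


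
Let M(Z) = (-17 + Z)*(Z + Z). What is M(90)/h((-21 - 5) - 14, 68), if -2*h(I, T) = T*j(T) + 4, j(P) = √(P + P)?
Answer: 730/4367 - 24820*√34/4367 ≈ -32.973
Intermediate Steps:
j(P) = √2*√P (j(P) = √(2*P) = √2*√P)
M(Z) = 2*Z*(-17 + Z) (M(Z) = (-17 + Z)*(2*Z) = 2*Z*(-17 + Z))
h(I, T) = -2 - √2*T^(3/2)/2 (h(I, T) = -(T*(√2*√T) + 4)/2 = -(√2*T^(3/2) + 4)/2 = -(4 + √2*T^(3/2))/2 = -2 - √2*T^(3/2)/2)
M(90)/h((-21 - 5) - 14, 68) = (2*90*(-17 + 90))/(-2 - √2*68^(3/2)/2) = (2*90*73)/(-2 - √2*136*√17/2) = 13140/(-2 - 68*√34)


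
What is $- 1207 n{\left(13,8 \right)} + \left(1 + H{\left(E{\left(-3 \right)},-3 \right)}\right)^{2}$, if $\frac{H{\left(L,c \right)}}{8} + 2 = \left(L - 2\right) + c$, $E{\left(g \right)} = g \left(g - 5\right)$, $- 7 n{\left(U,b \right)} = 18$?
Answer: $\frac{153109}{7} \approx 21873.0$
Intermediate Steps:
$n{\left(U,b \right)} = - \frac{18}{7}$ ($n{\left(U,b \right)} = \left(- \frac{1}{7}\right) 18 = - \frac{18}{7}$)
$E{\left(g \right)} = g \left(-5 + g\right)$
$H{\left(L,c \right)} = -32 + 8 L + 8 c$ ($H{\left(L,c \right)} = -16 + 8 \left(\left(L - 2\right) + c\right) = -16 + 8 \left(\left(-2 + L\right) + c\right) = -16 + 8 \left(-2 + L + c\right) = -16 + \left(-16 + 8 L + 8 c\right) = -32 + 8 L + 8 c$)
$- 1207 n{\left(13,8 \right)} + \left(1 + H{\left(E{\left(-3 \right)},-3 \right)}\right)^{2} = \left(-1207\right) \left(- \frac{18}{7}\right) + \left(1 + \left(-32 + 8 \left(- 3 \left(-5 - 3\right)\right) + 8 \left(-3\right)\right)\right)^{2} = \frac{21726}{7} + \left(1 - \left(56 - \left(-24\right) \left(-8\right)\right)\right)^{2} = \frac{21726}{7} + \left(1 - -136\right)^{2} = \frac{21726}{7} + \left(1 + 136\right)^{2} = \frac{21726}{7} + 137^{2} = \frac{21726}{7} + 18769 = \frac{153109}{7}$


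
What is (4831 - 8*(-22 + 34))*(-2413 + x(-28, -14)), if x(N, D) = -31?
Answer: -11572340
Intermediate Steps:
(4831 - 8*(-22 + 34))*(-2413 + x(-28, -14)) = (4831 - 8*(-22 + 34))*(-2413 - 31) = (4831 - 8*12)*(-2444) = (4831 - 96)*(-2444) = 4735*(-2444) = -11572340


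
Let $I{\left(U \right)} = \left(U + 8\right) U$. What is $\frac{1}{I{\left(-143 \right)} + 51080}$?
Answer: $\frac{1}{70385} \approx 1.4208 \cdot 10^{-5}$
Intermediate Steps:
$I{\left(U \right)} = U \left(8 + U\right)$ ($I{\left(U \right)} = \left(8 + U\right) U = U \left(8 + U\right)$)
$\frac{1}{I{\left(-143 \right)} + 51080} = \frac{1}{- 143 \left(8 - 143\right) + 51080} = \frac{1}{\left(-143\right) \left(-135\right) + 51080} = \frac{1}{19305 + 51080} = \frac{1}{70385}$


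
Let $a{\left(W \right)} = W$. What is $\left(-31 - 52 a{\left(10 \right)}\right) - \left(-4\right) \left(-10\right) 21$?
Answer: $-1391$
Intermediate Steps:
$\left(-31 - 52 a{\left(10 \right)}\right) - \left(-4\right) \left(-10\right) 21 = \left(-31 - 520\right) - \left(-4\right) \left(-10\right) 21 = \left(-31 - 520\right) - 40 \cdot 21 = -551 - 840 = -1391$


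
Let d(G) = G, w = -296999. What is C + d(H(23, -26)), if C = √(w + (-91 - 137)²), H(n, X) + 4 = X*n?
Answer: -602 + I*√245015 ≈ -602.0 + 494.99*I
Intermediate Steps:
H(n, X) = -4 + X*n
C = I*√245015 (C = √(-296999 + (-91 - 137)²) = √(-296999 + (-228)²) = √(-296999 + 51984) = √(-245015) = I*√245015 ≈ 494.99*I)
C + d(H(23, -26)) = I*√245015 + (-4 - 26*23) = I*√245015 + (-4 - 598) = I*√245015 - 602 = -602 + I*√245015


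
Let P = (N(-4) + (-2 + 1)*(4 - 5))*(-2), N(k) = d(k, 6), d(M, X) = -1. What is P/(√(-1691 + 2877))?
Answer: 0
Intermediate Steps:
N(k) = -1
P = 0 (P = (-1 + (-2 + 1)*(4 - 5))*(-2) = (-1 - 1*(-1))*(-2) = (-1 + 1)*(-2) = 0*(-2) = 0)
P/(√(-1691 + 2877)) = 0/(√(-1691 + 2877)) = 0/(√1186) = 0*(√1186/1186) = 0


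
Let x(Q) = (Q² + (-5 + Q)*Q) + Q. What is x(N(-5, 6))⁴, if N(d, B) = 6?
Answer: 5308416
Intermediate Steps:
x(Q) = Q + Q² + Q*(-5 + Q) (x(Q) = (Q² + Q*(-5 + Q)) + Q = Q + Q² + Q*(-5 + Q))
x(N(-5, 6))⁴ = (2*6*(-2 + 6))⁴ = (2*6*4)⁴ = 48⁴ = 5308416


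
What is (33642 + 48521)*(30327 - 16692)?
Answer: 1120292505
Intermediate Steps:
(33642 + 48521)*(30327 - 16692) = 82163*13635 = 1120292505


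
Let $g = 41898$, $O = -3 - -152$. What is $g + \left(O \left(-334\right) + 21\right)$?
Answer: $-7847$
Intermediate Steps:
$O = 149$ ($O = -3 + 152 = 149$)
$g + \left(O \left(-334\right) + 21\right) = 41898 + \left(149 \left(-334\right) + 21\right) = 41898 + \left(-49766 + 21\right) = 41898 - 49745 = -7847$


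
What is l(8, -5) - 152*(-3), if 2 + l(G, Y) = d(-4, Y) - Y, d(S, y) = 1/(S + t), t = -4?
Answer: 3671/8 ≈ 458.88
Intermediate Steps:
d(S, y) = 1/(-4 + S) (d(S, y) = 1/(S - 4) = 1/(-4 + S))
l(G, Y) = -17/8 - Y (l(G, Y) = -2 + (1/(-4 - 4) - Y) = -2 + (1/(-8) - Y) = -2 + (-⅛ - Y) = -17/8 - Y)
l(8, -5) - 152*(-3) = (-17/8 - 1*(-5)) - 152*(-3) = (-17/8 + 5) - 38*(-12) = 23/8 + 456 = 3671/8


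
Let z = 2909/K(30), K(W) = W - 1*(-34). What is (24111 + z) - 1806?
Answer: 1430429/64 ≈ 22350.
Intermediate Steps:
K(W) = 34 + W (K(W) = W + 34 = 34 + W)
z = 2909/64 (z = 2909/(34 + 30) = 2909/64 ≈ 45.453)
(24111 + z) - 1806 = (24111 + 2909/64) - 1806 = 1546013/64 - 1806 = 1430429/64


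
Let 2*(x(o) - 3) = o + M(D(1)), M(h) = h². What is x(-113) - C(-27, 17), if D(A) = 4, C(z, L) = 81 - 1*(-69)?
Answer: -391/2 ≈ -195.50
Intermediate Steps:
C(z, L) = 150 (C(z, L) = 81 + 69 = 150)
x(o) = 11 + o/2 (x(o) = 3 + (o + 4²)/2 = 3 + (o + 16)/2 = 3 + (16 + o)/2 = 3 + (8 + o/2) = 11 + o/2)
x(-113) - C(-27, 17) = (11 + (½)*(-113)) - 1*150 = (11 - 113/2) - 150 = -91/2 - 150 = -391/2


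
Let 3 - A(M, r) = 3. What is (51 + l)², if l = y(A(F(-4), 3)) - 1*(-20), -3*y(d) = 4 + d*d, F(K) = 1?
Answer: 43681/9 ≈ 4853.4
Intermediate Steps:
A(M, r) = 0 (A(M, r) = 3 - 1*3 = 3 - 3 = 0)
y(d) = -4/3 - d²/3 (y(d) = -(4 + d*d)/3 = -(4 + d²)/3 = -4/3 - d²/3)
l = 56/3 (l = (-4/3 - ⅓*0²) - 1*(-20) = (-4/3 - ⅓*0) + 20 = (-4/3 + 0) + 20 = -4/3 + 20 = 56/3 ≈ 18.667)
(51 + l)² = (51 + 56/3)² = (209/3)² = 43681/9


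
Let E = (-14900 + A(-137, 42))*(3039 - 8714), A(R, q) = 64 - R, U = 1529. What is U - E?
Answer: -83415296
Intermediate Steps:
E = 83416825 (E = (-14900 + (64 - 1*(-137)))*(3039 - 8714) = (-14900 + (64 + 137))*(-5675) = (-14900 + 201)*(-5675) = -14699*(-5675) = 83416825)
U - E = 1529 - 1*83416825 = 1529 - 83416825 = -83415296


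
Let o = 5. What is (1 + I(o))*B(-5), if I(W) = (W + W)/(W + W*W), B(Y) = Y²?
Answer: 100/3 ≈ 33.333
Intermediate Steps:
I(W) = 2*W/(W + W²) (I(W) = (2*W)/(W + W²) = 2*W/(W + W²))
(1 + I(o))*B(-5) = (1 + 2/(1 + 5))*(-5)² = (1 + 2/6)*25 = (1 + 2*(⅙))*25 = (1 + ⅓)*25 = (4/3)*25 = 100/3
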